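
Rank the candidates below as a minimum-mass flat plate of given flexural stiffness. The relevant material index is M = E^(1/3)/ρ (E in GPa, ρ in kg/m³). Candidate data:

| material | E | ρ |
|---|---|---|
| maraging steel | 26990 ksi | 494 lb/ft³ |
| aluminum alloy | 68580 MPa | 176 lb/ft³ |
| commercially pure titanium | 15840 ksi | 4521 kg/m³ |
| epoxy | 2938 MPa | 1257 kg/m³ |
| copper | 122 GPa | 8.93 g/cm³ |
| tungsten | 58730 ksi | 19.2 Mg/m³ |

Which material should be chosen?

aluminum alloy

Putting every candidate on a common basis:
  maraging steel: E = 186.1 GPa, ρ = 7913 kg/m³
  aluminum alloy: E = 68.58 GPa, ρ = 2819 kg/m³
  commercially pure titanium: E = 109.2 GPa, ρ = 4521 kg/m³
  epoxy: E = 2.938 GPa, ρ = 1257 kg/m³
  copper: E = 122.0 GPa, ρ = 8930 kg/m³
  tungsten: E = 404.9 GPa, ρ = 19200 kg/m³
  aluminum alloy: M = 1.45×10⁻³
  epoxy: M = 1.14×10⁻³
  commercially pure titanium: M = 1.06×10⁻³
  maraging steel: M = 0.721×10⁻³
  copper: M = 0.555×10⁻³
  tungsten: M = 0.385×10⁻³
Highest index: aluminum alloy.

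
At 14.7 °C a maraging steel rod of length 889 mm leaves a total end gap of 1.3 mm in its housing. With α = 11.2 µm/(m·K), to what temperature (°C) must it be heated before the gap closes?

α·L₀·ΔT = 1.3 mm ⇒ ΔT = 1.3 / (11.2×10⁻⁶ × 889.0) = 130.6 K.
T = 14.7 + 130.6 = 145.3 °C.

145 °C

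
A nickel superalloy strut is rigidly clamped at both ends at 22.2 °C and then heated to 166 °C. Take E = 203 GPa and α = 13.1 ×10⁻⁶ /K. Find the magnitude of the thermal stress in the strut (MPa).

ΔT = 143.8 K. Constrained thermal stress σ = E·α·ΔT = 203.0×10³ MPa × 13.1×10⁻⁶ × 143.8 = 382 MPa (compressive).

382 MPa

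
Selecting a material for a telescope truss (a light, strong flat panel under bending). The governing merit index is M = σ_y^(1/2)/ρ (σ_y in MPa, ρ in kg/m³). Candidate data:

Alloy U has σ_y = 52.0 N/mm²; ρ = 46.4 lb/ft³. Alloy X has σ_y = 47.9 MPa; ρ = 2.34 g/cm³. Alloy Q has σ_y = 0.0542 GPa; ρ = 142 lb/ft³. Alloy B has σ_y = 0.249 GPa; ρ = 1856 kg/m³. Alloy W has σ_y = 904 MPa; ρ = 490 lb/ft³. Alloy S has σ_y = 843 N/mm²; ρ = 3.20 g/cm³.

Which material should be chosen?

Putting every candidate on a common basis:
  alloy U: σ_y = 52.00 MPa, ρ = 743.3 kg/m³
  alloy X: σ_y = 47.90 MPa, ρ = 2340 kg/m³
  alloy Q: σ_y = 54.20 MPa, ρ = 2275 kg/m³
  alloy B: σ_y = 249.0 MPa, ρ = 1856 kg/m³
  alloy W: σ_y = 904.0 MPa, ρ = 7849 kg/m³
  alloy S: σ_y = 843.0 MPa, ρ = 3200 kg/m³
  alloy U: M = 9.70×10⁻³
  alloy S: M = 9.07×10⁻³
  alloy B: M = 8.50×10⁻³
  alloy W: M = 3.83×10⁻³
  alloy Q: M = 3.24×10⁻³
  alloy X: M = 2.96×10⁻³
Alloy U has the largest M.

alloy U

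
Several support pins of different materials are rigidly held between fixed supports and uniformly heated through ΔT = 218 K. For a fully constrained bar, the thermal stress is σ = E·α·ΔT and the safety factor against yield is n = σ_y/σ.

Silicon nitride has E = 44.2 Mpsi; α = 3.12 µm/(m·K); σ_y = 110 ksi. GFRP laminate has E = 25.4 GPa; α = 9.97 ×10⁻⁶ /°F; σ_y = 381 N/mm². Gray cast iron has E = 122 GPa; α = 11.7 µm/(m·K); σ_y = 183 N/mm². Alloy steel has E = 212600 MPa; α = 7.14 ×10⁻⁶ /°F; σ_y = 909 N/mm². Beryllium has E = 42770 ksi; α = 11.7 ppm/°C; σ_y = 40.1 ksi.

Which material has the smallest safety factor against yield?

beryllium

Converting E to GPa, α to ×10⁻⁶/K, σ_y to MPa, then σ and n for each:
  silicon nitride: E = 304.7, α = 3.12, σ_y = 758.4 → σ = 207 MPa, n = 3.66
  GFRP laminate: E = 25.40, α = 17.9, σ_y = 381.0 → σ = 99.4 MPa, n = 3.83
  gray cast iron: E = 122.0, α = 11.7, σ_y = 183.0 → σ = 311 MPa, n = 0.588
  alloy steel: E = 212.6, α = 12.9, σ_y = 909.0 → σ = 596 MPa, n = 1.53
  beryllium: E = 294.9, α = 11.7, σ_y = 276.5 → σ = 752 MPa, n = 0.368
Beryllium has the lowest safety factor, n = 0.368.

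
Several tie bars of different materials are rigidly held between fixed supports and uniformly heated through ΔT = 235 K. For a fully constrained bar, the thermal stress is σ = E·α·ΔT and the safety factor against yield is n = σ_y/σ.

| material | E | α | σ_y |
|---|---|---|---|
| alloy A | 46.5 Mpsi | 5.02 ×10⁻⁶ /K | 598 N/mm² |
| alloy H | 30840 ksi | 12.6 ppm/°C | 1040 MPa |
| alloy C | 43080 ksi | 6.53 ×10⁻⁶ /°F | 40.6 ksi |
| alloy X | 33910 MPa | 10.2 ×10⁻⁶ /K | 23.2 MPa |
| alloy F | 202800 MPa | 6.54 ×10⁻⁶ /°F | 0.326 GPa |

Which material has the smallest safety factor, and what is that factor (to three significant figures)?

With everything in SI (GPa, ×10⁻⁶/K, MPa):
  alloy A: E = 320.6, α = 5.02, σ_y = 598.0 → σ = 378 MPa, n = 1.58
  alloy H: E = 212.6, α = 12.6, σ_y = 1040 → σ = 630 MPa, n = 1.65
  alloy C: E = 297.0, α = 11.8, σ_y = 279.9 → σ = 820 MPa, n = 0.341
  alloy X: E = 33.91, α = 10.2, σ_y = 23.20 → σ = 81.3 MPa, n = 0.285
  alloy F: E = 202.8, α = 11.8, σ_y = 326.0 → σ = 561 MPa, n = 0.581
The minimum is alloy X at n = 0.285.

alloy X, n = 0.285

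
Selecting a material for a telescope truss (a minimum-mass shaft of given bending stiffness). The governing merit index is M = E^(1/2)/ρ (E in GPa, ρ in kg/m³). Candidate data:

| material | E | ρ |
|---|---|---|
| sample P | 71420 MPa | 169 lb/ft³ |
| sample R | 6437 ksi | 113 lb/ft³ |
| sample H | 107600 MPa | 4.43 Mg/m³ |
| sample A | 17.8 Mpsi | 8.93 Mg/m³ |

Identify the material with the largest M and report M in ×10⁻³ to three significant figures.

Normalizing units and computing the index:
  sample P: E = 71.42 GPa, ρ = 2707 kg/m³
  sample R: E = 44.38 GPa, ρ = 1810 kg/m³
  sample H: E = 107.6 GPa, ρ = 4430 kg/m³
  sample A: E = 122.7 GPa, ρ = 8930 kg/m³
  sample R: M = 3.68×10⁻³
  sample P: M = 3.12×10⁻³
  sample H: M = 2.34×10⁻³
  sample A: M = 1.24×10⁻³
Sample R has the largest M.

sample R, M = 3.68×10⁻³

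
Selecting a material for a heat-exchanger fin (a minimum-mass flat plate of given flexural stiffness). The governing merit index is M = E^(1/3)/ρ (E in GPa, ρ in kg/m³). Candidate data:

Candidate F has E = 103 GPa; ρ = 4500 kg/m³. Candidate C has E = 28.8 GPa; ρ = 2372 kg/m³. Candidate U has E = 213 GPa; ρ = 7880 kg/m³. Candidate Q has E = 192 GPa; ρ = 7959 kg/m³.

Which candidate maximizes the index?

Per-candidate index values:
  candidate C: M = 1.29×10⁻³
  candidate F: M = 1.04×10⁻³
  candidate U: M = 0.758×10⁻³
  candidate Q: M = 0.725×10⁻³
Candidate C has the largest M.

candidate C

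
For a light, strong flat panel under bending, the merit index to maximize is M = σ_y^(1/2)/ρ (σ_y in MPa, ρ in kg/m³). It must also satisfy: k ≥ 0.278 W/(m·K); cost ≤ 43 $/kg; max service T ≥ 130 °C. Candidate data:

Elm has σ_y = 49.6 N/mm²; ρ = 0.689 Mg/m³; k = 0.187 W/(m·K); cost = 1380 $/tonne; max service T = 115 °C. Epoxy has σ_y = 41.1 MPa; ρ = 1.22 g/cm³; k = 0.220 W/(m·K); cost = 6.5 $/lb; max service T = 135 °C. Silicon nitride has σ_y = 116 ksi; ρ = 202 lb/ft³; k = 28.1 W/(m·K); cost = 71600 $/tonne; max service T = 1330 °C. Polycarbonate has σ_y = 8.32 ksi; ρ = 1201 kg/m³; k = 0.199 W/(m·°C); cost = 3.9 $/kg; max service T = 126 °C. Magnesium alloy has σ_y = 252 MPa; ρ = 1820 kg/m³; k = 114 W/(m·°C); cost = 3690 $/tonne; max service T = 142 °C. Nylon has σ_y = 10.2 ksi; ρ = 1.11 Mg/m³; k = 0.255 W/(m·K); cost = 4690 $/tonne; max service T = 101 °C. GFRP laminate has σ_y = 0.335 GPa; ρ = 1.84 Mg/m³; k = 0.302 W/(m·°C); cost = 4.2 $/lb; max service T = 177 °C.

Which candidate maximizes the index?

Screen on constraints: k ≥ 0.278 W/(m·K); cost ≤ 43 $/kg; max service T ≥ 130 °C. Survivors: magnesium alloy, GFRP laminate.
Normalizing units and computing the index:
  magnesium alloy: σ_y = 252.0 MPa, ρ = 1820 kg/m³
  GFRP laminate: σ_y = 335.0 MPa, ρ = 1840 kg/m³
  GFRP laminate: M = 9.95×10⁻³
  magnesium alloy: M = 8.72×10⁻³
Highest index: GFRP laminate.

GFRP laminate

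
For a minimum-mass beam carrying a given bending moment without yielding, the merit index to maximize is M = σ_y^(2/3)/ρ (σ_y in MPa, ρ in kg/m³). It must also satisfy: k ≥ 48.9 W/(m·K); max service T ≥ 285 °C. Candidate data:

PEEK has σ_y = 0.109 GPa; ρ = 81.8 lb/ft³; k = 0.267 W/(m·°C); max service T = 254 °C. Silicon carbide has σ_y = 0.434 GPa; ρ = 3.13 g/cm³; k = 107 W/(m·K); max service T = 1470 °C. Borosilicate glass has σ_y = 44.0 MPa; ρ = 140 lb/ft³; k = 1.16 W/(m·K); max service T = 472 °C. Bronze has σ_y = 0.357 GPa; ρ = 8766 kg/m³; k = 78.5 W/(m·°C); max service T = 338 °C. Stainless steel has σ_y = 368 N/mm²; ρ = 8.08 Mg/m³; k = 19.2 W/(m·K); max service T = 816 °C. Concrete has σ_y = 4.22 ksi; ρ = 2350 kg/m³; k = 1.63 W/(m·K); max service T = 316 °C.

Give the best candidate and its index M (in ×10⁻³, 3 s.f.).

silicon carbide, M = 18.3×10⁻³

Screen on constraints: k ≥ 48.9 W/(m·K); max service T ≥ 285 °C. Survivors: silicon carbide, bronze.
Normalizing units and computing the index:
  silicon carbide: σ_y = 434.0 MPa, ρ = 3130 kg/m³
  bronze: σ_y = 357.0 MPa, ρ = 8766 kg/m³
  silicon carbide: M = 18.3×10⁻³
  bronze: M = 5.74×10⁻³
The maximum is for silicon carbide.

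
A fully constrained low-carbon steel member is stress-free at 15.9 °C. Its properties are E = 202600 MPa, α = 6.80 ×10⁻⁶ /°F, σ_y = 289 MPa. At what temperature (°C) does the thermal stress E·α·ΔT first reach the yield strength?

132 °C

E = 202600 MPa = 202.6 GPa.
α = 6.80×10⁻⁶/°F × 9/5 = 12.2×10⁻⁶/K.
E·α·ΔT = 289.0 MPa ⇒ ΔT = 289.0 / (202.6×10³ × 12.2×10⁻⁶) = 116.5 K.
T = 15.9 + 116.5 = 132.4 °C.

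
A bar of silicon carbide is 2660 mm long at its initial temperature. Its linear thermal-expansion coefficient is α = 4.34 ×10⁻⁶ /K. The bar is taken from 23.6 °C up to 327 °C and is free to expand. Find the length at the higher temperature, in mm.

ΔT = 327 − 23.6 = 303.4 K.
ΔL = α·L₀·ΔT = 4.34×10⁻⁶ × 2660 mm × 303.4 K = 3.50 mm.
L = L₀ + ΔL = 2660 + 3.50 = 2663.5 mm.

2663.5 mm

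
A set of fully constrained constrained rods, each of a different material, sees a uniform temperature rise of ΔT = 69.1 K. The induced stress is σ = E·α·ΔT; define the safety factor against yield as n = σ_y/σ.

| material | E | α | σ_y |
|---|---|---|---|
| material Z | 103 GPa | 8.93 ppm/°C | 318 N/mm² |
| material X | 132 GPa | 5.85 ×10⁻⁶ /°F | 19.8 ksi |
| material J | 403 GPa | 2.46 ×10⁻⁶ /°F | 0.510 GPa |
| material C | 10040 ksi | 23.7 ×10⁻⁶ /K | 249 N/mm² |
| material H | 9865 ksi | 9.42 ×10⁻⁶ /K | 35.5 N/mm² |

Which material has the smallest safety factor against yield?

material H

With everything in SI (GPa, ×10⁻⁶/K, MPa):
  material Z: E = 103.0, α = 8.93, σ_y = 318.0 → σ = 63.6 MPa, n = 5.00
  material X: E = 132.0, α = 10.5, σ_y = 136.5 → σ = 96.0 MPa, n = 1.42
  material J: E = 403.0, α = 4.43, σ_y = 510.0 → σ = 123 MPa, n = 4.14
  material C: E = 69.22, α = 23.7, σ_y = 249.0 → σ = 113 MPa, n = 2.20
  material H: E = 68.02, α = 9.42, σ_y = 35.50 → σ = 44.3 MPa, n = 0.802
Material H has the lowest safety factor, n = 0.802.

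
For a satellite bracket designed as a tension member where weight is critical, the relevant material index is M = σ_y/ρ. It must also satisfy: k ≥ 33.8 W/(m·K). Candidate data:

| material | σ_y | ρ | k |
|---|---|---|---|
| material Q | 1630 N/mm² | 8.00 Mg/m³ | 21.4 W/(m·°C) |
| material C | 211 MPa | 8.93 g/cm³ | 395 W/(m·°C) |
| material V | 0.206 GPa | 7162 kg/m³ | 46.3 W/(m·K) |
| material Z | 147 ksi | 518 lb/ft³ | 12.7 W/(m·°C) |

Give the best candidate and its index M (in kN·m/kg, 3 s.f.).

Screen on constraints: k ≥ 33.8 W/(m·K). Survivors: material C, material V.
After converting to SI:
  material C: σ_y = 211.0 MPa, ρ = 8930 kg/m³
  material V: σ_y = 206.0 MPa, ρ = 7162 kg/m³
  material V: M = 28.8 kN·m/kg
  material C: M = 23.6 kN·m/kg
The maximum is for material V.

material V, M = 28.8 kN·m/kg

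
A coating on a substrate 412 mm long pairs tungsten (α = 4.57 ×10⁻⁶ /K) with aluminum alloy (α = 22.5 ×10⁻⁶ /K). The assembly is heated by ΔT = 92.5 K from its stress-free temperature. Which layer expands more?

aluminum alloy

α(tungsten) = 4.57×10⁻⁶/K vs α(aluminum alloy) = 22.5×10⁻⁶/K.
Higher α expands more for the same ΔT: aluminum alloy.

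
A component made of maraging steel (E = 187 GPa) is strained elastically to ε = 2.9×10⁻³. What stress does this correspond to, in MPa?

542 MPa

σ = E·ε = 187000 MPa × 2.9×10⁻³ = 542 MPa.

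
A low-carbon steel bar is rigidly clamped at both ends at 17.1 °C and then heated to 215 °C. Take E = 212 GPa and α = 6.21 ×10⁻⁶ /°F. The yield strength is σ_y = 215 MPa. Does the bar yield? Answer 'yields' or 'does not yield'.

yields

α = 6.21×10⁻⁶/°F × 9/5 = 11.2×10⁻⁶/K.
ΔT = 197.9 K. Constrained thermal stress σ = E·α·ΔT = 212.0×10³ MPa × 11.2×10⁻⁶ × 197.9 = 469 MPa (compressive).
Compare to σ_y = 215 MPa: σ ≥ σ_y, so it yields.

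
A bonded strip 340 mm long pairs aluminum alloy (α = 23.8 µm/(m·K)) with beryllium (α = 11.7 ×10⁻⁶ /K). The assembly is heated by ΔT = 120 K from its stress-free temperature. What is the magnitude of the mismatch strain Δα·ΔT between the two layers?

Δα = |23.8 − 11.7|×10⁻⁶/K = 12.1×10⁻⁶/K.
Mismatch strain = Δα·ΔT = 12.1×10⁻⁶ × 120.0 = 1.45×10⁻³.

1.45×10⁻³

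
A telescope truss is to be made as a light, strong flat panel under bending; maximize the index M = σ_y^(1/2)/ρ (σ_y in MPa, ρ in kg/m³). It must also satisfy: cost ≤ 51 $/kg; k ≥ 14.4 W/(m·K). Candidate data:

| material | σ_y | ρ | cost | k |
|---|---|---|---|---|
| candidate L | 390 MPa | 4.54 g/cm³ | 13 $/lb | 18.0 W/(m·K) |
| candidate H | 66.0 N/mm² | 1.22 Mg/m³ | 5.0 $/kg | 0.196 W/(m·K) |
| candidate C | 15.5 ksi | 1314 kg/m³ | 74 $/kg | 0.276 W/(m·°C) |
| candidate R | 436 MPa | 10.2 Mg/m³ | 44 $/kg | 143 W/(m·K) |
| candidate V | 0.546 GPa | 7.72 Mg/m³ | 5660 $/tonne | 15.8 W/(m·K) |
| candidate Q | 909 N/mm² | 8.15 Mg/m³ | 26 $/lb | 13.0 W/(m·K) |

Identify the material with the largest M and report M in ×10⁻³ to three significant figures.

candidate L, M = 4.35×10⁻³

Screen on constraints: cost ≤ 51 $/kg; k ≥ 14.4 W/(m·K). Survivors: candidate L, candidate R, candidate V.
Putting every candidate on a common basis:
  candidate L: σ_y = 390.0 MPa, ρ = 4540 kg/m³
  candidate R: σ_y = 436.0 MPa, ρ = 10200 kg/m³
  candidate V: σ_y = 546.0 MPa, ρ = 7720 kg/m³
  candidate L: M = 4.35×10⁻³
  candidate V: M = 3.03×10⁻³
  candidate R: M = 2.05×10⁻³
Candidate L ranks first.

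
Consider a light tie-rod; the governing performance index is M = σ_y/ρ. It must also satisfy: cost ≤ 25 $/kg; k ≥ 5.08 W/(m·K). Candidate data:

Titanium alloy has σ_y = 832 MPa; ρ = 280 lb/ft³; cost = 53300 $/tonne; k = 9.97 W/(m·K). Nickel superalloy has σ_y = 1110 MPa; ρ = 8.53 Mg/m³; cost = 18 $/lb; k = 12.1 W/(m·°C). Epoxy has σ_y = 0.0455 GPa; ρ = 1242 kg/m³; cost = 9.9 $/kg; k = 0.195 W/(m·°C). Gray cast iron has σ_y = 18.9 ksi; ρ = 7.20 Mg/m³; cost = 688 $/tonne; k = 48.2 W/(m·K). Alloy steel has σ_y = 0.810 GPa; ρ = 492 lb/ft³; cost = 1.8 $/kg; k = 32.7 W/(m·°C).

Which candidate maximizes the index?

Screen on constraints: cost ≤ 25 $/kg; k ≥ 5.08 W/(m·K). Survivors: gray cast iron, alloy steel.
Putting every candidate on a common basis:
  gray cast iron: σ_y = 130.3 MPa, ρ = 7200 kg/m³
  alloy steel: σ_y = 810.0 MPa, ρ = 7881 kg/m³
  alloy steel: M = 103 kN·m/kg
  gray cast iron: M = 18.1 kN·m/kg
Highest index: alloy steel.

alloy steel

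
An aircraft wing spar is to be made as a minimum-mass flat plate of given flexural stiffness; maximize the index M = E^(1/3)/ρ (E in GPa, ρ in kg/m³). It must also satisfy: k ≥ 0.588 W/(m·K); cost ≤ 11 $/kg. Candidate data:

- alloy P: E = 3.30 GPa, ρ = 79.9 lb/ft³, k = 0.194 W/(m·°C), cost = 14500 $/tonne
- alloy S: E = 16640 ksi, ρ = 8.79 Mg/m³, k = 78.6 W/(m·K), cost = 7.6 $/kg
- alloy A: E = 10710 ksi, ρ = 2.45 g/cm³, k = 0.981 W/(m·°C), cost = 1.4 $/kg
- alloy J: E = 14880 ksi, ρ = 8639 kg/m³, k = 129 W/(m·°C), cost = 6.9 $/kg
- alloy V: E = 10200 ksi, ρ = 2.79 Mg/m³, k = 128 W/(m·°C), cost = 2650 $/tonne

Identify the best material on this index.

Screen on constraints: k ≥ 0.588 W/(m·K); cost ≤ 11 $/kg. Survivors: alloy S, alloy A, alloy J, alloy V.
Putting every candidate on a common basis:
  alloy S: E = 114.7 GPa, ρ = 8790 kg/m³
  alloy A: E = 73.84 GPa, ρ = 2450 kg/m³
  alloy J: E = 102.6 GPa, ρ = 8639 kg/m³
  alloy V: E = 70.33 GPa, ρ = 2790 kg/m³
  alloy A: M = 1.71×10⁻³
  alloy V: M = 1.48×10⁻³
  alloy S: M = 0.553×10⁻³
  alloy J: M = 0.542×10⁻³
Alloy A ranks first.

alloy A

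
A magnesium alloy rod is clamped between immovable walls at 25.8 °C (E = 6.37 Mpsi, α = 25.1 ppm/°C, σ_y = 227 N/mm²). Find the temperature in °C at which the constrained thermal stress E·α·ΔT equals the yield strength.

E = 6.37 Mpsi = 43.92 GPa.
σ_y = 227 N/mm² = 227.0 MPa.
E·α·ΔT = 227.0 MPa ⇒ ΔT = 227.0 / (43.92×10³ × 25.1×10⁻⁶) = 205.9 K.
T = 25.8 + 205.9 = 231.7 °C.

232 °C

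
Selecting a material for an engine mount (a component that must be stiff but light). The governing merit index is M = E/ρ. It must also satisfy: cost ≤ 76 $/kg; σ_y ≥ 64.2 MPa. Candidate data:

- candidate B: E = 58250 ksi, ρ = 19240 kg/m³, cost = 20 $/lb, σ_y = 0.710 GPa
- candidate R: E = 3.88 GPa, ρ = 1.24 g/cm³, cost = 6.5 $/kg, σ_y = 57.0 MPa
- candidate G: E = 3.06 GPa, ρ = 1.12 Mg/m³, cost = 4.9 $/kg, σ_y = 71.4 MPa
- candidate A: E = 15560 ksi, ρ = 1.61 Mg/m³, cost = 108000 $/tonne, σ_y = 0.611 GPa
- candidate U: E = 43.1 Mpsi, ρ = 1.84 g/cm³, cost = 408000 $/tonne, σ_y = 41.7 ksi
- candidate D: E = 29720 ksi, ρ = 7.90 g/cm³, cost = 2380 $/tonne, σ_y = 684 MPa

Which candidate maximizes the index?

candidate D

Screen on constraints: cost ≤ 76 $/kg; σ_y ≥ 64.2 MPa. Survivors: candidate B, candidate G, candidate D.
Putting every candidate on a common basis:
  candidate B: E = 401.6 GPa, ρ = 19240 kg/m³
  candidate G: E = 3.060 GPa, ρ = 1120 kg/m³
  candidate D: E = 204.9 GPa, ρ = 7900 kg/m³
  candidate D: M = 25.9 MN·m/kg
  candidate B: M = 20.9 MN·m/kg
  candidate G: M = 2.73 MN·m/kg
The maximum is for candidate D.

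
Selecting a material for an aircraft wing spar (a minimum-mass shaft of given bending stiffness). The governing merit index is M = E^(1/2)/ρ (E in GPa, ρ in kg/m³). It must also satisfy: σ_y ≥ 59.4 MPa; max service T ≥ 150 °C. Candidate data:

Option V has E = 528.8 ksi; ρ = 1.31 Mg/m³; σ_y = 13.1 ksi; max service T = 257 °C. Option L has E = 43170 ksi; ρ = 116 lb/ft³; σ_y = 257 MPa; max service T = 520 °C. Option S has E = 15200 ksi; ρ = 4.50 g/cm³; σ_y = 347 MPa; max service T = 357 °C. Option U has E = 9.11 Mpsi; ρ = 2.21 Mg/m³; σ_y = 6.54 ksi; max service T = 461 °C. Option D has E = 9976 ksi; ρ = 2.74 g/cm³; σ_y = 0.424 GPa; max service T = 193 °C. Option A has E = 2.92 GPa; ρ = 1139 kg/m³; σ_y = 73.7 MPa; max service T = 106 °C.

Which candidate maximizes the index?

Screen on constraints: σ_y ≥ 59.4 MPa; max service T ≥ 150 °C. Survivors: option V, option L, option S, option D.
Putting every candidate on a common basis:
  option V: E = 3.646 GPa, ρ = 1310 kg/m³
  option L: E = 297.6 GPa, ρ = 1858 kg/m³
  option S: E = 104.8 GPa, ρ = 4500 kg/m³
  option D: E = 68.78 GPa, ρ = 2740 kg/m³
  option L: M = 9.28×10⁻³
  option D: M = 3.03×10⁻³
  option S: M = 2.27×10⁻³
  option V: M = 1.46×10⁻³
Option L has the largest M.

option L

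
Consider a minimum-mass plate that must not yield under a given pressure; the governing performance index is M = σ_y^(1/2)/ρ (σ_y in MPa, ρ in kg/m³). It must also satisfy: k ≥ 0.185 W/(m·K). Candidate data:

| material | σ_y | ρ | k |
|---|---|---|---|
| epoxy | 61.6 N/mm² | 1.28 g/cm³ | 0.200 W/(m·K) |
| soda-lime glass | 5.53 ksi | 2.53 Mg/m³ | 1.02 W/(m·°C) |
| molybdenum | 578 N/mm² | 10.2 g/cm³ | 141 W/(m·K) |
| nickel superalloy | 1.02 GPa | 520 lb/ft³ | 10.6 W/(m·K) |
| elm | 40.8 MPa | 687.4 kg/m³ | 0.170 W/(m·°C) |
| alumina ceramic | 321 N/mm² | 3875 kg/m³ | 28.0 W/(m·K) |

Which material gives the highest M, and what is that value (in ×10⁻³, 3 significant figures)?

epoxy, M = 6.13×10⁻³

Screen on constraints: k ≥ 0.185 W/(m·K). Survivors: epoxy, soda-lime glass, molybdenum, nickel superalloy, alumina ceramic.
In SI units:
  epoxy: σ_y = 61.60 MPa, ρ = 1280 kg/m³
  soda-lime glass: σ_y = 38.13 MPa, ρ = 2530 kg/m³
  molybdenum: σ_y = 578.0 MPa, ρ = 10200 kg/m³
  nickel superalloy: σ_y = 1020 MPa, ρ = 8330 kg/m³
  alumina ceramic: σ_y = 321.0 MPa, ρ = 3875 kg/m³
  epoxy: M = 6.13×10⁻³
  alumina ceramic: M = 4.62×10⁻³
  nickel superalloy: M = 3.83×10⁻³
  soda-lime glass: M = 2.44×10⁻³
  molybdenum: M = 2.36×10⁻³
Epoxy ranks first.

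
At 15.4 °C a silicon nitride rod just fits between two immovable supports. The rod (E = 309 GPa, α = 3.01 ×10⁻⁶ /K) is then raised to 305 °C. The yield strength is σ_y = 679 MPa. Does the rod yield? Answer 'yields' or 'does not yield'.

does not yield

ΔT = 289.6 K. Constrained thermal stress σ = E·α·ΔT = 309.0×10³ MPa × 3.01×10⁻⁶ × 289.6 = 269 MPa (compressive).
Compare to σ_y = 679 MPa: σ < σ_y, so it does not yield.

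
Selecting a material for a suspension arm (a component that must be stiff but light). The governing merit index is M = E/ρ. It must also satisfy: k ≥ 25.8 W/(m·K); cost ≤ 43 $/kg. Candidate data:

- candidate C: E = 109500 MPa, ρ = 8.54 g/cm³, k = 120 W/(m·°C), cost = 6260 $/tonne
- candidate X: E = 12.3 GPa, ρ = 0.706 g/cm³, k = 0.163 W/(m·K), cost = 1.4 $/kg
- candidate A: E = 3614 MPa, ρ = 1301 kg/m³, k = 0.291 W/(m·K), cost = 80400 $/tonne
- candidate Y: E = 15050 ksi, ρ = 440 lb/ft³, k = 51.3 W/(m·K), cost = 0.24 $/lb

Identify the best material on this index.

Screen on constraints: k ≥ 25.8 W/(m·K); cost ≤ 43 $/kg. Survivors: candidate C, candidate Y.
Convert each candidate to consistent units, then evaluate M:
  candidate C: E = 109.5 GPa, ρ = 8540 kg/m³
  candidate Y: E = 103.8 GPa, ρ = 7048 kg/m³
  candidate Y: M = 14.7 MN·m/kg
  candidate C: M = 12.8 MN·m/kg
Candidate Y has the largest M.

candidate Y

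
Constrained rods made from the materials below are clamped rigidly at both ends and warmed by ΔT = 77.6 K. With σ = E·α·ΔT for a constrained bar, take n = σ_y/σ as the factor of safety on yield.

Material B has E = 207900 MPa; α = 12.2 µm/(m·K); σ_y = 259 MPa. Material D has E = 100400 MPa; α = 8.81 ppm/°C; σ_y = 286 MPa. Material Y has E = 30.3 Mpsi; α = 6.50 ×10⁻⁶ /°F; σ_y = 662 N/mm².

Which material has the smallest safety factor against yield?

material B

Converting E to GPa, α to ×10⁻⁶/K, σ_y to MPa, then σ and n for each:
  material B: E = 207.9, α = 12.2, σ_y = 259.0 → σ = 197 MPa, n = 1.32
  material D: E = 100.4, α = 8.81, σ_y = 286.0 → σ = 68.6 MPa, n = 4.17
  material Y: E = 208.9, α = 11.7, σ_y = 662.0 → σ = 190 MPa, n = 3.49
The minimum is material B at n = 1.32.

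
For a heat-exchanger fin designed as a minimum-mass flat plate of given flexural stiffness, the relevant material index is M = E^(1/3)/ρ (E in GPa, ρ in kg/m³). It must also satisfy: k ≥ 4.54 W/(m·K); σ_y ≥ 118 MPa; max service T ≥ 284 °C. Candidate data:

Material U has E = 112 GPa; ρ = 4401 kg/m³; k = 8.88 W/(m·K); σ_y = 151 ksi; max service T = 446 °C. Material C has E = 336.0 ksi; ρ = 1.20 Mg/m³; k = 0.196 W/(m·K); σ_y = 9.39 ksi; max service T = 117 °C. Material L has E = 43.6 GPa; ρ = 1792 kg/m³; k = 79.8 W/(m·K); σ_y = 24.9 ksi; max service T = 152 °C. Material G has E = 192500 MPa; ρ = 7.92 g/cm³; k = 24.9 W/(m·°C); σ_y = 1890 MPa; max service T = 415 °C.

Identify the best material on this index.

Screen on constraints: k ≥ 4.54 W/(m·K); σ_y ≥ 118 MPa; max service T ≥ 284 °C. Survivors: material U, material G.
Normalizing units and computing the index:
  material U: E = 112.0 GPa, ρ = 4401 kg/m³
  material G: E = 192.5 GPa, ρ = 7920 kg/m³
  material U: M = 1.10×10⁻³
  material G: M = 0.729×10⁻³
Material U ranks first.

material U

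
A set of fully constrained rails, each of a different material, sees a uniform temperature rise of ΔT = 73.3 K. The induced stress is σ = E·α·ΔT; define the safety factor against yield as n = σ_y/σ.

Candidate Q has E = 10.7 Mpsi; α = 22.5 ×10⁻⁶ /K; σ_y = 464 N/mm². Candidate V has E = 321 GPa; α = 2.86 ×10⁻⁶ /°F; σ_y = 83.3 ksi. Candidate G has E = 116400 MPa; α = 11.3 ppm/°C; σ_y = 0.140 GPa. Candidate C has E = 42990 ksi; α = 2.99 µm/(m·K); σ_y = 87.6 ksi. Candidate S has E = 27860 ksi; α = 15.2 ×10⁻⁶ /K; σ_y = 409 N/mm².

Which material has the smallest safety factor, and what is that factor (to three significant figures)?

Converting E to GPa, α to ×10⁻⁶/K, σ_y to MPa, then σ and n for each:
  candidate Q: E = 73.77, α = 22.5, σ_y = 464.0 → σ = 122 MPa, n = 3.81
  candidate V: E = 321.0, α = 5.15, σ_y = 574.3 → σ = 121 MPa, n = 4.74
  candidate G: E = 116.4, α = 11.3, σ_y = 140.0 → σ = 96.4 MPa, n = 1.45
  candidate C: E = 296.4, α = 2.99, σ_y = 604.0 → σ = 65.0 MPa, n = 9.30
  candidate S: E = 192.1, α = 15.2, σ_y = 409.0 → σ = 214 MPa, n = 1.91
Candidate G has the lowest safety factor, n = 1.45.

candidate G, n = 1.45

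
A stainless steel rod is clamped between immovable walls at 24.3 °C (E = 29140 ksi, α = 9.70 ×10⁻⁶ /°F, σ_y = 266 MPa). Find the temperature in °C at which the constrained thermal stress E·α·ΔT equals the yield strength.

100 °C

E = 29140 ksi = 200.9 GPa.
α = 9.70×10⁻⁶/°F × 9/5 = 17.5×10⁻⁶/K.
E·α·ΔT = 266.0 MPa ⇒ ΔT = 266.0 / (200.9×10³ × 17.5×10⁻⁶) = 75.83 K.
T = 24.3 + 75.83 = 100.1 °C.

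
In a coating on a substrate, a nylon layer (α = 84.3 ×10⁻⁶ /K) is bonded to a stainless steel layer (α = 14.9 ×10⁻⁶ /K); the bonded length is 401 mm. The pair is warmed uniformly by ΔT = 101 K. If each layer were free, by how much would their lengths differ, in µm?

Δα = |84.3 − 14.9|×10⁻⁶/K = 69.4×10⁻⁶/K.
ΔL_mismatch = Δα·L·ΔT = 69.4×10⁻⁶ × 401.0 mm × 101.0 K = 2810 µm.

2810 µm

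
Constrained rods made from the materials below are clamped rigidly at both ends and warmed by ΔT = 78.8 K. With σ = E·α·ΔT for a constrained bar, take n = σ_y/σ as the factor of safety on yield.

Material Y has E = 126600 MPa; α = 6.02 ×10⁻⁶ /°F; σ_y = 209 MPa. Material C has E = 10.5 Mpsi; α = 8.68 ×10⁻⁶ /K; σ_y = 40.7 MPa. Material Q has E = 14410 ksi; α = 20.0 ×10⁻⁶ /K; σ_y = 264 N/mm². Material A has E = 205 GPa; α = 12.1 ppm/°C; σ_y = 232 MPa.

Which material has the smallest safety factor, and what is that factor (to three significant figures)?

Per material, after unit conversion:
  material Y: E = 126.6, α = 10.8, σ_y = 209.0 → σ = 108 MPa, n = 1.93
  material C: E = 72.39, α = 8.68, σ_y = 40.70 → σ = 49.5 MPa, n = 0.822
  material Q: E = 99.35, α = 20.0, σ_y = 264.0 → σ = 157 MPa, n = 1.69
  material A: E = 205.0, α = 12.1, σ_y = 232.0 → σ = 195 MPa, n = 1.19
Smallest n: material C with n = 0.822.

material C, n = 0.822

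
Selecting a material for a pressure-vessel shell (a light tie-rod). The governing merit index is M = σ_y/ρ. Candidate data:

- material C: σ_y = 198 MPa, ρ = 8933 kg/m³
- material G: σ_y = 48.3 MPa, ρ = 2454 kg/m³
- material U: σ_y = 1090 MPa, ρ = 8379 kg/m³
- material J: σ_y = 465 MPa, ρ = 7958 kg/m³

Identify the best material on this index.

Computing M directly (units already consistent):
  material U: M = 130 kN·m/kg
  material J: M = 58.4 kN·m/kg
  material C: M = 22.2 kN·m/kg
  material G: M = 19.7 kN·m/kg
The maximum is for material U.

material U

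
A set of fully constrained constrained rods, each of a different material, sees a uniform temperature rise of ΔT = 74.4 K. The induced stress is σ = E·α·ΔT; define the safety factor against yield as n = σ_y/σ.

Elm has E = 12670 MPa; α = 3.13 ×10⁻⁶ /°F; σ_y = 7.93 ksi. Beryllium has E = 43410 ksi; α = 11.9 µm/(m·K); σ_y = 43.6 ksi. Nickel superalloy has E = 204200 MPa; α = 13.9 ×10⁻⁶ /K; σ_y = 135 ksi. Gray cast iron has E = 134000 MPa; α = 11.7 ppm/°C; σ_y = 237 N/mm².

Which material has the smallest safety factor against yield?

beryllium

In consistent units (E in GPa, α in ×10⁻⁶/K, σ_y in MPa):
  elm: E = 12.67, α = 5.63, σ_y = 54.68 → σ = 5.31 MPa, n = 10.3
  beryllium: E = 299.3, α = 11.9, σ_y = 300.6 → σ = 265 MPa, n = 1.13
  nickel superalloy: E = 204.2, α = 13.9, σ_y = 930.8 → σ = 211 MPa, n = 4.41
  gray cast iron: E = 134.0, α = 11.7, σ_y = 237.0 → σ = 117 MPa, n = 2.03
Smallest n: beryllium with n = 1.13.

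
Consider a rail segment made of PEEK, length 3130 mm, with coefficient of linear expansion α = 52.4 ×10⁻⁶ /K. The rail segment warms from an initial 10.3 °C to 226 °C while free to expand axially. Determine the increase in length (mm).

35.4 mm

ΔT = 226 − 10.3 = 215.7 K.
ΔL = α·L₀·ΔT = 52.4×10⁻⁶ × 3130 mm × 215.7 K = 35.4 mm.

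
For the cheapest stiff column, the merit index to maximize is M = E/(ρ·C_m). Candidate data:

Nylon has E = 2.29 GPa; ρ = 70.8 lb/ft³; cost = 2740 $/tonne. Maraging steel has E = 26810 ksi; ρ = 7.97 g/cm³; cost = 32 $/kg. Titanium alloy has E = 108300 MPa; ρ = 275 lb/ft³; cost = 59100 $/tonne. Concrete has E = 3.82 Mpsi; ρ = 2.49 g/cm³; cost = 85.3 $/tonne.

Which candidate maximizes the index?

concrete

Convert each candidate to consistent units, then evaluate M:
  nylon: E = 2.290 GPa, ρ = 1134 kg/m³, cost = 2.740 $/kg
  maraging steel: E = 184.8 GPa, ρ = 7970 kg/m³, cost = 32.00 $/kg
  titanium alloy: E = 108.3 GPa, ρ = 4405 kg/m³, cost = 59.10 $/kg
  concrete: E = 26.34 GPa, ρ = 2490 kg/m³, cost = 0.08530 $/kg
  concrete: M = 124 MN·m per $
  nylon: M = 0.737 MN·m per $
  maraging steel: M = 0.725 MN·m per $
  titanium alloy: M = 0.416 MN·m per $
Concrete has the largest M.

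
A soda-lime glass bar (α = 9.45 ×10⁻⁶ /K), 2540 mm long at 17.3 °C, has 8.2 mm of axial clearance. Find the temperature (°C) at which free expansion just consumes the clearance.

α·L₀·ΔT = 8.2 mm ⇒ ΔT = 8.2 / (9.45×10⁻⁶ × 2540.0) = 341.6 K.
T = 17.3 + 341.6 = 358.9 °C.

359 °C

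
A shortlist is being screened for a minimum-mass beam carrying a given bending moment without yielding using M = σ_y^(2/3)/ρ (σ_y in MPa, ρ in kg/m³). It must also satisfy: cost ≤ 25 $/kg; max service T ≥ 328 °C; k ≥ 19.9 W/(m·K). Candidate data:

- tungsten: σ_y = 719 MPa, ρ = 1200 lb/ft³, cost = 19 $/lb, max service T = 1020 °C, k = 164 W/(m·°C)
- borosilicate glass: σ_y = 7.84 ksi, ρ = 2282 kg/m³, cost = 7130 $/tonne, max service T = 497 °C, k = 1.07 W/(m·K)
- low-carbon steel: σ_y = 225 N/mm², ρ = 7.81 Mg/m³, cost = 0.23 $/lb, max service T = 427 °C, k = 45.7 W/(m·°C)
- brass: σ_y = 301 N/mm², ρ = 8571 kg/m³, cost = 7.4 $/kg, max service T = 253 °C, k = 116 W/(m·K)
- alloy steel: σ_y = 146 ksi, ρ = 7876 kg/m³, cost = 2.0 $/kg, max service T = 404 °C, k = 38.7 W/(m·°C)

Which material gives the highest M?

alloy steel

Screen on constraints: cost ≤ 25 $/kg; max service T ≥ 328 °C; k ≥ 19.9 W/(m·K). Survivors: low-carbon steel, alloy steel.
After converting to SI:
  low-carbon steel: σ_y = 225.0 MPa, ρ = 7810 kg/m³
  alloy steel: σ_y = 1007 MPa, ρ = 7876 kg/m³
  alloy steel: M = 12.8×10⁻³
  low-carbon steel: M = 4.74×10⁻³
Highest index: alloy steel.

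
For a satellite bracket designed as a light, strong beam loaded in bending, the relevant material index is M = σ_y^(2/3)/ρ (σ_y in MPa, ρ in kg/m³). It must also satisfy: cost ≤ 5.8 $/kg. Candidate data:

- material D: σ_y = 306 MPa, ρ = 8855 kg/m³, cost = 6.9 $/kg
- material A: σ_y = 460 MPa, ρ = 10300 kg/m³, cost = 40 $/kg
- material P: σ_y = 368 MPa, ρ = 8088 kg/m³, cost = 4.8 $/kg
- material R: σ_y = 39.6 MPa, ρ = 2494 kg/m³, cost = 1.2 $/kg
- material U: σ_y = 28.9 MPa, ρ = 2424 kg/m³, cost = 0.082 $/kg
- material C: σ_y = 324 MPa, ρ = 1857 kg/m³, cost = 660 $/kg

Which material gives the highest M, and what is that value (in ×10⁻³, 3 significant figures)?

material P, M = 6.35×10⁻³

Screen on constraints: cost ≤ 5.8 $/kg. Survivors: material P, material R, material U.
Per-candidate index values:
  material P: M = 6.35×10⁻³
  material R: M = 4.66×10⁻³
  material U: M = 3.89×10⁻³
Highest index: material P.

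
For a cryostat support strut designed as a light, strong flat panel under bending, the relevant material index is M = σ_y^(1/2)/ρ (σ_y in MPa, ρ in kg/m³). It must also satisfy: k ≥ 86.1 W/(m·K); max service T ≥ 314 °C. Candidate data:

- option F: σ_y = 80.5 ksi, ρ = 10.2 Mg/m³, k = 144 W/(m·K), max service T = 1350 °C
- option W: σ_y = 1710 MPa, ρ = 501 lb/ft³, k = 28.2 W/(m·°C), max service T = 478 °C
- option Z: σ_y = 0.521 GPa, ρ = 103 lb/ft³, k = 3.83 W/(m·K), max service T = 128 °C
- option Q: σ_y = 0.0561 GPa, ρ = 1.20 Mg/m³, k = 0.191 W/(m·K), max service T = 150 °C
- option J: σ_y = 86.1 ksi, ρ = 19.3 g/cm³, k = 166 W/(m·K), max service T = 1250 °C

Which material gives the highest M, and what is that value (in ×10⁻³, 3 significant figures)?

option F, M = 2.31×10⁻³

Screen on constraints: k ≥ 86.1 W/(m·K); max service T ≥ 314 °C. Survivors: option F, option J.
Normalizing units and computing the index:
  option F: σ_y = 555.0 MPa, ρ = 10200 kg/m³
  option J: σ_y = 593.6 MPa, ρ = 19300 kg/m³
  option F: M = 2.31×10⁻³
  option J: M = 1.26×10⁻³
Highest index: option F.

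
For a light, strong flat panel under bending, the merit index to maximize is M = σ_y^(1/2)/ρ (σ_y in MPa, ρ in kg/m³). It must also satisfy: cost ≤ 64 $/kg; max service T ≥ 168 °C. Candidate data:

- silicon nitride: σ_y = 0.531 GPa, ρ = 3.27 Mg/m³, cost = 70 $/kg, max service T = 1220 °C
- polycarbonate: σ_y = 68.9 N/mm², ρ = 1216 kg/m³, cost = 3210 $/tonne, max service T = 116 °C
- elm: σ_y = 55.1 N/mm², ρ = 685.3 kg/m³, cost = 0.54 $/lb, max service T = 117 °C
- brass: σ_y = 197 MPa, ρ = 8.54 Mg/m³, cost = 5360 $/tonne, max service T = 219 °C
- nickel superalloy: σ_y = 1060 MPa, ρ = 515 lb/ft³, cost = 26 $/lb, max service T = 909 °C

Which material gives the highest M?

nickel superalloy

Screen on constraints: cost ≤ 64 $/kg; max service T ≥ 168 °C. Survivors: brass, nickel superalloy.
In SI units:
  brass: σ_y = 197.0 MPa, ρ = 8540 kg/m³
  nickel superalloy: σ_y = 1060 MPa, ρ = 8250 kg/m³
  nickel superalloy: M = 3.95×10⁻³
  brass: M = 1.64×10⁻³
Highest index: nickel superalloy.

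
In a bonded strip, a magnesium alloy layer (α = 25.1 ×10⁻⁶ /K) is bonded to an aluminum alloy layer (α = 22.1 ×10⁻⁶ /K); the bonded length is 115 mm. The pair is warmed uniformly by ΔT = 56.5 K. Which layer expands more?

magnesium alloy

α(magnesium alloy) = 25.1×10⁻⁶/K vs α(aluminum alloy) = 22.1×10⁻⁶/K.
Higher α expands more for the same ΔT: magnesium alloy.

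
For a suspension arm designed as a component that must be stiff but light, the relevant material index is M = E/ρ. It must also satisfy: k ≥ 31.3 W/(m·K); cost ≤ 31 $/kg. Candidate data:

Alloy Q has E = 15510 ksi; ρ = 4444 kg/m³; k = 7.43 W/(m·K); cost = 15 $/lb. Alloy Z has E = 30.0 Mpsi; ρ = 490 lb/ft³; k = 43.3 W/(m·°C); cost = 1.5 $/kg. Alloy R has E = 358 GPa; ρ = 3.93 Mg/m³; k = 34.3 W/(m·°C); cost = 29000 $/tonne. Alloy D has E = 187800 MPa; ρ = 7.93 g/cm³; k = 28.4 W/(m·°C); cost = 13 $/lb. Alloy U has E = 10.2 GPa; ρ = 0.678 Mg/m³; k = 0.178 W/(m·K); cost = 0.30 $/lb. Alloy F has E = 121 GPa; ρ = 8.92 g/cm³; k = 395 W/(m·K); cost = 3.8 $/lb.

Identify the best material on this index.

Screen on constraints: k ≥ 31.3 W/(m·K); cost ≤ 31 $/kg. Survivors: alloy Z, alloy R, alloy F.
Normalizing units and computing the index:
  alloy Z: E = 206.8 GPa, ρ = 7849 kg/m³
  alloy R: E = 358.0 GPa, ρ = 3930 kg/m³
  alloy F: E = 121.0 GPa, ρ = 8920 kg/m³
  alloy R: M = 91.1 MN·m/kg
  alloy Z: M = 26.4 MN·m/kg
  alloy F: M = 13.6 MN·m/kg
Alloy R ranks first.

alloy R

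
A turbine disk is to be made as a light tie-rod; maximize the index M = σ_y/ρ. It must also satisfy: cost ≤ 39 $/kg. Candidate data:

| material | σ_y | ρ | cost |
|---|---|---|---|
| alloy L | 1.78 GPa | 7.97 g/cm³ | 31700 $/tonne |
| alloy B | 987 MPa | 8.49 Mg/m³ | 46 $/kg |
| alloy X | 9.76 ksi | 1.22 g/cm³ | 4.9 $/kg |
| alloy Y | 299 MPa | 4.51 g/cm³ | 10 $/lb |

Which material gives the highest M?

Screen on constraints: cost ≤ 39 $/kg. Survivors: alloy L, alloy X, alloy Y.
In SI units:
  alloy L: σ_y = 1780 MPa, ρ = 7970 kg/m³
  alloy X: σ_y = 67.29 MPa, ρ = 1220 kg/m³
  alloy Y: σ_y = 299.0 MPa, ρ = 4510 kg/m³
  alloy L: M = 223 kN·m/kg
  alloy Y: M = 66.3 kN·m/kg
  alloy X: M = 55.2 kN·m/kg
Alloy L ranks first.

alloy L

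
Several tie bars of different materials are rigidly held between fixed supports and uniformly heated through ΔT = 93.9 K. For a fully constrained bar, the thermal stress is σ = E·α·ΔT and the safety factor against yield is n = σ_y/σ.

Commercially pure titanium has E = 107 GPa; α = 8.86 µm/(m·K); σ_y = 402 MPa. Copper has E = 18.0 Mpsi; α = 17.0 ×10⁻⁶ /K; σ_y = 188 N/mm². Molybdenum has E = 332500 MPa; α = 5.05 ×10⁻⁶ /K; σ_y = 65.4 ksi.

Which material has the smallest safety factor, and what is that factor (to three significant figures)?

copper, n = 0.949

Converting E to GPa, α to ×10⁻⁶/K, σ_y to MPa, then σ and n for each:
  commercially pure titanium: E = 107.0, α = 8.86, σ_y = 402.0 → σ = 89.0 MPa, n = 4.52
  copper: E = 124.1, α = 17.0, σ_y = 188.0 → σ = 198 MPa, n = 0.949
  molybdenum: E = 332.5, α = 5.05, σ_y = 450.9 → σ = 158 MPa, n = 2.86
The minimum is copper at n = 0.949.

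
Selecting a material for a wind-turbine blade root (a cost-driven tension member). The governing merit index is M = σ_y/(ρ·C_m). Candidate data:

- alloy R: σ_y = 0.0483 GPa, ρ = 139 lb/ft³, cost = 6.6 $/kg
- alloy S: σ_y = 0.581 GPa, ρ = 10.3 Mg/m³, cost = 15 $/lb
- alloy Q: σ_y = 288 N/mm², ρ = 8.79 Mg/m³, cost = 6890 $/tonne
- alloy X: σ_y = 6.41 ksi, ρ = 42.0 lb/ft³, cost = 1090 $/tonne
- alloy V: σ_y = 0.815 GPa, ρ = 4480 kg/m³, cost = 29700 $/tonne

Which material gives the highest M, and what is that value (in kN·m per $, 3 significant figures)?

alloy X, M = 60.3 kN·m per $

Normalizing units and computing the index:
  alloy R: σ_y = 48.30 MPa, ρ = 2227 kg/m³, cost = 6.600 $/kg
  alloy S: σ_y = 581.0 MPa, ρ = 10300 kg/m³, cost = 33.07 $/kg
  alloy Q: σ_y = 288.0 MPa, ρ = 8790 kg/m³, cost = 6.890 $/kg
  alloy X: σ_y = 44.20 MPa, ρ = 672.8 kg/m³, cost = 1.090 $/kg
  alloy V: σ_y = 815.0 MPa, ρ = 4480 kg/m³, cost = 29.70 $/kg
  alloy X: M = 60.3 kN·m per $
  alloy V: M = 6.13 kN·m per $
  alloy Q: M = 4.76 kN·m per $
  alloy R: M = 3.29 kN·m per $
  alloy S: M = 1.71 kN·m per $
The maximum is for alloy X.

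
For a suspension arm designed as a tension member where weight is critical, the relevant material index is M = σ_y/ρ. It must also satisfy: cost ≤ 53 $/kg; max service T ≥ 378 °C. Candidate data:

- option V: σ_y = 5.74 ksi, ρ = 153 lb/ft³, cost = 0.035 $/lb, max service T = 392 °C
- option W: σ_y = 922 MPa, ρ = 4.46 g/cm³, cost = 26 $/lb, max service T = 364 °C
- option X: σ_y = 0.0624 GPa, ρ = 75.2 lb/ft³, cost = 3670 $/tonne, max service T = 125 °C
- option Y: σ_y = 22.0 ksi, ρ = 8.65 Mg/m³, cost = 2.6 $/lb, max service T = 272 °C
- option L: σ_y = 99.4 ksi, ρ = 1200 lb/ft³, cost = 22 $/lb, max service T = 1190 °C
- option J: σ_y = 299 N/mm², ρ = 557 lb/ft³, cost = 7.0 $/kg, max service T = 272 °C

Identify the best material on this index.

option L

Screen on constraints: cost ≤ 53 $/kg; max service T ≥ 378 °C. Survivors: option V, option L.
In SI units:
  option V: σ_y = 39.58 MPa, ρ = 2451 kg/m³
  option L: σ_y = 685.3 MPa, ρ = 19220 kg/m³
  option L: M = 35.7 kN·m/kg
  option V: M = 16.1 kN·m/kg
Highest index: option L.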